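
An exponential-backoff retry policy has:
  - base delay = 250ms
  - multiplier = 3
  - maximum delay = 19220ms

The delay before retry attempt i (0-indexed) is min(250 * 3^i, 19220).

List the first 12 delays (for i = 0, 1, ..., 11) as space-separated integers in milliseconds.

Answer: 250 750 2250 6750 19220 19220 19220 19220 19220 19220 19220 19220

Derivation:
Computing each delay:
  i=0: min(250*3^0, 19220) = 250
  i=1: min(250*3^1, 19220) = 750
  i=2: min(250*3^2, 19220) = 2250
  i=3: min(250*3^3, 19220) = 6750
  i=4: min(250*3^4, 19220) = 19220
  i=5: min(250*3^5, 19220) = 19220
  i=6: min(250*3^6, 19220) = 19220
  i=7: min(250*3^7, 19220) = 19220
  i=8: min(250*3^8, 19220) = 19220
  i=9: min(250*3^9, 19220) = 19220
  i=10: min(250*3^10, 19220) = 19220
  i=11: min(250*3^11, 19220) = 19220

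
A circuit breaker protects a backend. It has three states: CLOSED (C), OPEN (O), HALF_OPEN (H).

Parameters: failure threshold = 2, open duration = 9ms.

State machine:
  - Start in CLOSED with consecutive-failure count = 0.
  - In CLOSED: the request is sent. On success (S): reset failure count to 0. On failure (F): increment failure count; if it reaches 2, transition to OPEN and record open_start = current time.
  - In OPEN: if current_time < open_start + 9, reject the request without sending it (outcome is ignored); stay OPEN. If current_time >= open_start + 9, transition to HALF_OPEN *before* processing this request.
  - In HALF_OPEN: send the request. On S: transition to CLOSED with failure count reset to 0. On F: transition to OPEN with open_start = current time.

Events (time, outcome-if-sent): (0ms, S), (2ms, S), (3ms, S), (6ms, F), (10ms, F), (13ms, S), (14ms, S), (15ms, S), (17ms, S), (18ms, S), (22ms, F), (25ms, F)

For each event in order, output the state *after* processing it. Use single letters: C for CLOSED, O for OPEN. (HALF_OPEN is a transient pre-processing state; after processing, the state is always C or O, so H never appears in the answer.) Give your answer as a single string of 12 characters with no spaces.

State after each event:
  event#1 t=0ms outcome=S: state=CLOSED
  event#2 t=2ms outcome=S: state=CLOSED
  event#3 t=3ms outcome=S: state=CLOSED
  event#4 t=6ms outcome=F: state=CLOSED
  event#5 t=10ms outcome=F: state=OPEN
  event#6 t=13ms outcome=S: state=OPEN
  event#7 t=14ms outcome=S: state=OPEN
  event#8 t=15ms outcome=S: state=OPEN
  event#9 t=17ms outcome=S: state=OPEN
  event#10 t=18ms outcome=S: state=OPEN
  event#11 t=22ms outcome=F: state=OPEN
  event#12 t=25ms outcome=F: state=OPEN

Answer: CCCCOOOOOOOO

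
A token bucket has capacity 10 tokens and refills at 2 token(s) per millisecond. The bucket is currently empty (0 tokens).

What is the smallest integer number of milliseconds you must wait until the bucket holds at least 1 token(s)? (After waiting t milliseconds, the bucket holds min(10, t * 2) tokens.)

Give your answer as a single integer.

Need t * 2 >= 1, so t >= 1/2.
Smallest integer t = ceil(1/2) = 1.

Answer: 1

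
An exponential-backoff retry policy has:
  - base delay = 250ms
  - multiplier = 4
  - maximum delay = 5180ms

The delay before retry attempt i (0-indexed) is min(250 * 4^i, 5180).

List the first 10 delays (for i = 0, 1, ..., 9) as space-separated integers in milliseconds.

Computing each delay:
  i=0: min(250*4^0, 5180) = 250
  i=1: min(250*4^1, 5180) = 1000
  i=2: min(250*4^2, 5180) = 4000
  i=3: min(250*4^3, 5180) = 5180
  i=4: min(250*4^4, 5180) = 5180
  i=5: min(250*4^5, 5180) = 5180
  i=6: min(250*4^6, 5180) = 5180
  i=7: min(250*4^7, 5180) = 5180
  i=8: min(250*4^8, 5180) = 5180
  i=9: min(250*4^9, 5180) = 5180

Answer: 250 1000 4000 5180 5180 5180 5180 5180 5180 5180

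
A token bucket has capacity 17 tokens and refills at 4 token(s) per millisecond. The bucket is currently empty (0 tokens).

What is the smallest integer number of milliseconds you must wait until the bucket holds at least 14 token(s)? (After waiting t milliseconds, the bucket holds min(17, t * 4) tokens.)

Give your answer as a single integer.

Answer: 4

Derivation:
Need t * 4 >= 14, so t >= 14/4.
Smallest integer t = ceil(14/4) = 4.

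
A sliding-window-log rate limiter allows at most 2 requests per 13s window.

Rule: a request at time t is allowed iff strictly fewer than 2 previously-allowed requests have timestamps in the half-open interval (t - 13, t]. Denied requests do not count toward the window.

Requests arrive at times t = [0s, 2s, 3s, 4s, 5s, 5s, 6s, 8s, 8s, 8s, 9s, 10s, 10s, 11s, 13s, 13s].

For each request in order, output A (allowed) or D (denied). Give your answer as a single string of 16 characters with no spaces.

Tracking allowed requests in the window:
  req#1 t=0s: ALLOW
  req#2 t=2s: ALLOW
  req#3 t=3s: DENY
  req#4 t=4s: DENY
  req#5 t=5s: DENY
  req#6 t=5s: DENY
  req#7 t=6s: DENY
  req#8 t=8s: DENY
  req#9 t=8s: DENY
  req#10 t=8s: DENY
  req#11 t=9s: DENY
  req#12 t=10s: DENY
  req#13 t=10s: DENY
  req#14 t=11s: DENY
  req#15 t=13s: ALLOW
  req#16 t=13s: DENY

Answer: AADDDDDDDDDDDDAD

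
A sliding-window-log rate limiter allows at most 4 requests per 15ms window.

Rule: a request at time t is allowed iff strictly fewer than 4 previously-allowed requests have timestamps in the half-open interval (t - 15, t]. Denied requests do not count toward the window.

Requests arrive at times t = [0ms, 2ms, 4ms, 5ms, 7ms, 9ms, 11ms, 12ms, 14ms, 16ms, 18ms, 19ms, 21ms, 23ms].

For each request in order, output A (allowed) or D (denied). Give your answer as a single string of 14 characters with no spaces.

Answer: AAAADDDDDAAAAD

Derivation:
Tracking allowed requests in the window:
  req#1 t=0ms: ALLOW
  req#2 t=2ms: ALLOW
  req#3 t=4ms: ALLOW
  req#4 t=5ms: ALLOW
  req#5 t=7ms: DENY
  req#6 t=9ms: DENY
  req#7 t=11ms: DENY
  req#8 t=12ms: DENY
  req#9 t=14ms: DENY
  req#10 t=16ms: ALLOW
  req#11 t=18ms: ALLOW
  req#12 t=19ms: ALLOW
  req#13 t=21ms: ALLOW
  req#14 t=23ms: DENY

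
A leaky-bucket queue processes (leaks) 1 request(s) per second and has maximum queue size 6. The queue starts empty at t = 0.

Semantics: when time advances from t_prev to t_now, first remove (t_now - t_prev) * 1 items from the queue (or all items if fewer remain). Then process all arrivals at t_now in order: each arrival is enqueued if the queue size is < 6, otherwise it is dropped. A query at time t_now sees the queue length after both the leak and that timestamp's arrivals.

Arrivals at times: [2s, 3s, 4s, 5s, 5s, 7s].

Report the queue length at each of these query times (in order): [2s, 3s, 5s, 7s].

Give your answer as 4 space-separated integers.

Queue lengths at query times:
  query t=2s: backlog = 1
  query t=3s: backlog = 1
  query t=5s: backlog = 2
  query t=7s: backlog = 1

Answer: 1 1 2 1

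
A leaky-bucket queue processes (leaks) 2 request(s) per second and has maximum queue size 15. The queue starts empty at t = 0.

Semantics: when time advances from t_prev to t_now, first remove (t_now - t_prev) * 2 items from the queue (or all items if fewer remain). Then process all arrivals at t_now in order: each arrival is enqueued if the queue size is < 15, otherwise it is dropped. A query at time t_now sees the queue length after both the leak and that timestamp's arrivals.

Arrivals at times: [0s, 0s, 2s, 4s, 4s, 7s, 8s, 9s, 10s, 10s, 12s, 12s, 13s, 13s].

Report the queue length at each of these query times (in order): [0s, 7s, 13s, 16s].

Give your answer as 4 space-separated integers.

Queue lengths at query times:
  query t=0s: backlog = 2
  query t=7s: backlog = 1
  query t=13s: backlog = 2
  query t=16s: backlog = 0

Answer: 2 1 2 0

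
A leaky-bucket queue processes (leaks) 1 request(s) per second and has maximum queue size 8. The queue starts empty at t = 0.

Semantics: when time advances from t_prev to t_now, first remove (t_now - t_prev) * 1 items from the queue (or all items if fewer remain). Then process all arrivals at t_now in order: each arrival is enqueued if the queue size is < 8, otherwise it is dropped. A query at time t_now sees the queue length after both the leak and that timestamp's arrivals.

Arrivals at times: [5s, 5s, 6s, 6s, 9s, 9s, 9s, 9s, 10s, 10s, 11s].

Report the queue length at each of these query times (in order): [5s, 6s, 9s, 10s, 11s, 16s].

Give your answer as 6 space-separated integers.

Answer: 2 3 4 5 5 0

Derivation:
Queue lengths at query times:
  query t=5s: backlog = 2
  query t=6s: backlog = 3
  query t=9s: backlog = 4
  query t=10s: backlog = 5
  query t=11s: backlog = 5
  query t=16s: backlog = 0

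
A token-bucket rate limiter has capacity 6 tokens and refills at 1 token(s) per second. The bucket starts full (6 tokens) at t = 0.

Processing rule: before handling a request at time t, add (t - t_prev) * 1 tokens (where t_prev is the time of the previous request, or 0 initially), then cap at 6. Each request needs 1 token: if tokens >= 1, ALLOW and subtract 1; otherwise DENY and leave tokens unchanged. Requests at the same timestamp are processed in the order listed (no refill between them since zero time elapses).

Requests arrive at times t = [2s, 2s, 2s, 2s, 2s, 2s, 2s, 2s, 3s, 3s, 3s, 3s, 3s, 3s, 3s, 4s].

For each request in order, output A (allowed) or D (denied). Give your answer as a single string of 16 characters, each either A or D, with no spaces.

Answer: AAAAAADDADDDDDDA

Derivation:
Simulating step by step:
  req#1 t=2s: ALLOW
  req#2 t=2s: ALLOW
  req#3 t=2s: ALLOW
  req#4 t=2s: ALLOW
  req#5 t=2s: ALLOW
  req#6 t=2s: ALLOW
  req#7 t=2s: DENY
  req#8 t=2s: DENY
  req#9 t=3s: ALLOW
  req#10 t=3s: DENY
  req#11 t=3s: DENY
  req#12 t=3s: DENY
  req#13 t=3s: DENY
  req#14 t=3s: DENY
  req#15 t=3s: DENY
  req#16 t=4s: ALLOW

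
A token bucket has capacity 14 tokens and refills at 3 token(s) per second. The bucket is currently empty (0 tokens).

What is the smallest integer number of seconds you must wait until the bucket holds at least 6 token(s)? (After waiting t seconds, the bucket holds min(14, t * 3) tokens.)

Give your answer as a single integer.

Answer: 2

Derivation:
Need t * 3 >= 6, so t >= 6/3.
Smallest integer t = ceil(6/3) = 2.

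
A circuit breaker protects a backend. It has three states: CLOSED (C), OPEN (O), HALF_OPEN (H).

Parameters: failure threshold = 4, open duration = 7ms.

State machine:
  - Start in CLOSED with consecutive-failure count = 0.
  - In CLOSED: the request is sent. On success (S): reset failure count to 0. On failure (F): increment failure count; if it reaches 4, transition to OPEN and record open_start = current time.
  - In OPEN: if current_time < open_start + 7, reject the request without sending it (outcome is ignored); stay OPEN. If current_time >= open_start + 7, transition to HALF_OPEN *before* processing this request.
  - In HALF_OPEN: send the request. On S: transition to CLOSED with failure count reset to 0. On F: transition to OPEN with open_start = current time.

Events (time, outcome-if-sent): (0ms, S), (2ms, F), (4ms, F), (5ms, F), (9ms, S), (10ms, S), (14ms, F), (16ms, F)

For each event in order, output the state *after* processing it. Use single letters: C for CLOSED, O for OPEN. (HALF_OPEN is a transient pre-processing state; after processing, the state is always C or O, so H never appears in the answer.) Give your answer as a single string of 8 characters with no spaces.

State after each event:
  event#1 t=0ms outcome=S: state=CLOSED
  event#2 t=2ms outcome=F: state=CLOSED
  event#3 t=4ms outcome=F: state=CLOSED
  event#4 t=5ms outcome=F: state=CLOSED
  event#5 t=9ms outcome=S: state=CLOSED
  event#6 t=10ms outcome=S: state=CLOSED
  event#7 t=14ms outcome=F: state=CLOSED
  event#8 t=16ms outcome=F: state=CLOSED

Answer: CCCCCCCC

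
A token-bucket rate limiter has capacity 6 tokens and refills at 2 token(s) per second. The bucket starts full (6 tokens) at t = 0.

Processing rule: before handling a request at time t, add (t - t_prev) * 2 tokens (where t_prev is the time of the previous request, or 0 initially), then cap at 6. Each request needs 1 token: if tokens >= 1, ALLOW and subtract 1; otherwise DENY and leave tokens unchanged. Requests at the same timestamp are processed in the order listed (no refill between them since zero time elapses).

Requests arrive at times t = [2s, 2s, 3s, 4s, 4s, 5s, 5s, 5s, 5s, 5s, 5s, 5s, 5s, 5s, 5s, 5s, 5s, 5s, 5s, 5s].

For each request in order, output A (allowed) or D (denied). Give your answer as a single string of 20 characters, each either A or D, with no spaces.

Simulating step by step:
  req#1 t=2s: ALLOW
  req#2 t=2s: ALLOW
  req#3 t=3s: ALLOW
  req#4 t=4s: ALLOW
  req#5 t=4s: ALLOW
  req#6 t=5s: ALLOW
  req#7 t=5s: ALLOW
  req#8 t=5s: ALLOW
  req#9 t=5s: ALLOW
  req#10 t=5s: ALLOW
  req#11 t=5s: ALLOW
  req#12 t=5s: DENY
  req#13 t=5s: DENY
  req#14 t=5s: DENY
  req#15 t=5s: DENY
  req#16 t=5s: DENY
  req#17 t=5s: DENY
  req#18 t=5s: DENY
  req#19 t=5s: DENY
  req#20 t=5s: DENY

Answer: AAAAAAAAAAADDDDDDDDD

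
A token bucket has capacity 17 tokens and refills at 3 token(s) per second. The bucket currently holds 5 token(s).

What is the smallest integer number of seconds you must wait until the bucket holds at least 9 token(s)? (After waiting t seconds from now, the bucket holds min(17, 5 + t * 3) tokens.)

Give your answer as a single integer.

Need 5 + t * 3 >= 9, so t >= 4/3.
Smallest integer t = ceil(4/3) = 2.

Answer: 2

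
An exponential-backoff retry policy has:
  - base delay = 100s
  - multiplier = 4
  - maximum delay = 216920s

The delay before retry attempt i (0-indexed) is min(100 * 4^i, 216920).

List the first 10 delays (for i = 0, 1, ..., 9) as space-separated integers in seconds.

Answer: 100 400 1600 6400 25600 102400 216920 216920 216920 216920

Derivation:
Computing each delay:
  i=0: min(100*4^0, 216920) = 100
  i=1: min(100*4^1, 216920) = 400
  i=2: min(100*4^2, 216920) = 1600
  i=3: min(100*4^3, 216920) = 6400
  i=4: min(100*4^4, 216920) = 25600
  i=5: min(100*4^5, 216920) = 102400
  i=6: min(100*4^6, 216920) = 216920
  i=7: min(100*4^7, 216920) = 216920
  i=8: min(100*4^8, 216920) = 216920
  i=9: min(100*4^9, 216920) = 216920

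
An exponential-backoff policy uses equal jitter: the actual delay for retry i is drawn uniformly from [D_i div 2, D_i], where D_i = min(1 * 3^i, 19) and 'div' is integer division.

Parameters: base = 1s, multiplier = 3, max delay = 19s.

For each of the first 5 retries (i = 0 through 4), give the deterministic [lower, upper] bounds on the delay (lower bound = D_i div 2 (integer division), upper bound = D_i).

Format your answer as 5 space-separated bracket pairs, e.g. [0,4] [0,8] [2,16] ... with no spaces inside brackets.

Answer: [0,1] [1,3] [4,9] [9,19] [9,19]

Derivation:
Computing bounds per retry:
  i=0: D_i=min(1*3^0,19)=1, bounds=[0,1]
  i=1: D_i=min(1*3^1,19)=3, bounds=[1,3]
  i=2: D_i=min(1*3^2,19)=9, bounds=[4,9]
  i=3: D_i=min(1*3^3,19)=19, bounds=[9,19]
  i=4: D_i=min(1*3^4,19)=19, bounds=[9,19]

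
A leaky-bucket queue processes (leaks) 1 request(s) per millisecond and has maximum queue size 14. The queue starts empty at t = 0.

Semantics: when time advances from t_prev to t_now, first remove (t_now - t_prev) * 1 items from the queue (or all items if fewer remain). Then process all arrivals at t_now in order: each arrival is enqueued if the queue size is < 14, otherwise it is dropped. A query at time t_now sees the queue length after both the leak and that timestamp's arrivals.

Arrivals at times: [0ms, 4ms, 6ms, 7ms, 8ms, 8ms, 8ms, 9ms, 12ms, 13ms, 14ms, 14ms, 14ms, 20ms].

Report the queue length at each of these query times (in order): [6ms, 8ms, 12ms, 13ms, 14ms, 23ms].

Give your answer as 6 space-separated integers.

Answer: 1 3 1 1 3 0

Derivation:
Queue lengths at query times:
  query t=6ms: backlog = 1
  query t=8ms: backlog = 3
  query t=12ms: backlog = 1
  query t=13ms: backlog = 1
  query t=14ms: backlog = 3
  query t=23ms: backlog = 0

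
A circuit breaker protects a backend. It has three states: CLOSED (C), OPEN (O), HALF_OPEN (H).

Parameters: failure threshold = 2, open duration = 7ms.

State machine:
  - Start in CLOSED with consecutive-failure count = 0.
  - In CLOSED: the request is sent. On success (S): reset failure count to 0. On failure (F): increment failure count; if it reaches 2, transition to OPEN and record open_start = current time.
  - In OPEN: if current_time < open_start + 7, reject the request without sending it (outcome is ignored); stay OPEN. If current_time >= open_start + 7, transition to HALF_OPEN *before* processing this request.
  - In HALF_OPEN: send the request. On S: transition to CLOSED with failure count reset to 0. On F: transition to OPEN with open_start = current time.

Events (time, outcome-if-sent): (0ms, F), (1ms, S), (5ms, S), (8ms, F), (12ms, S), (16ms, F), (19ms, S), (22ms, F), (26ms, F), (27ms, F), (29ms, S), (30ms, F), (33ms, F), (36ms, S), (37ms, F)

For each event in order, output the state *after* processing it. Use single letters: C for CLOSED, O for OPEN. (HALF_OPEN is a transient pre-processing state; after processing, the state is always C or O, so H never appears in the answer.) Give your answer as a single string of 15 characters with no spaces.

Answer: CCCCCCCCOOOOOOO

Derivation:
State after each event:
  event#1 t=0ms outcome=F: state=CLOSED
  event#2 t=1ms outcome=S: state=CLOSED
  event#3 t=5ms outcome=S: state=CLOSED
  event#4 t=8ms outcome=F: state=CLOSED
  event#5 t=12ms outcome=S: state=CLOSED
  event#6 t=16ms outcome=F: state=CLOSED
  event#7 t=19ms outcome=S: state=CLOSED
  event#8 t=22ms outcome=F: state=CLOSED
  event#9 t=26ms outcome=F: state=OPEN
  event#10 t=27ms outcome=F: state=OPEN
  event#11 t=29ms outcome=S: state=OPEN
  event#12 t=30ms outcome=F: state=OPEN
  event#13 t=33ms outcome=F: state=OPEN
  event#14 t=36ms outcome=S: state=OPEN
  event#15 t=37ms outcome=F: state=OPEN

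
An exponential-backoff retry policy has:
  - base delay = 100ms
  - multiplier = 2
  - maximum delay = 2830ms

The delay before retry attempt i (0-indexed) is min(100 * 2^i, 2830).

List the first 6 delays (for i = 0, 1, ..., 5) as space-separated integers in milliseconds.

Computing each delay:
  i=0: min(100*2^0, 2830) = 100
  i=1: min(100*2^1, 2830) = 200
  i=2: min(100*2^2, 2830) = 400
  i=3: min(100*2^3, 2830) = 800
  i=4: min(100*2^4, 2830) = 1600
  i=5: min(100*2^5, 2830) = 2830

Answer: 100 200 400 800 1600 2830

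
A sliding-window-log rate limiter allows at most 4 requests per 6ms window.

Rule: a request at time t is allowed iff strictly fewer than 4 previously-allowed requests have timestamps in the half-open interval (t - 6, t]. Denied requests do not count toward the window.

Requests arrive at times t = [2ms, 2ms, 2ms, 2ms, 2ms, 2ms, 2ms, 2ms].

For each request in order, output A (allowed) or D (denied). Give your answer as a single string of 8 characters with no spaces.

Answer: AAAADDDD

Derivation:
Tracking allowed requests in the window:
  req#1 t=2ms: ALLOW
  req#2 t=2ms: ALLOW
  req#3 t=2ms: ALLOW
  req#4 t=2ms: ALLOW
  req#5 t=2ms: DENY
  req#6 t=2ms: DENY
  req#7 t=2ms: DENY
  req#8 t=2ms: DENY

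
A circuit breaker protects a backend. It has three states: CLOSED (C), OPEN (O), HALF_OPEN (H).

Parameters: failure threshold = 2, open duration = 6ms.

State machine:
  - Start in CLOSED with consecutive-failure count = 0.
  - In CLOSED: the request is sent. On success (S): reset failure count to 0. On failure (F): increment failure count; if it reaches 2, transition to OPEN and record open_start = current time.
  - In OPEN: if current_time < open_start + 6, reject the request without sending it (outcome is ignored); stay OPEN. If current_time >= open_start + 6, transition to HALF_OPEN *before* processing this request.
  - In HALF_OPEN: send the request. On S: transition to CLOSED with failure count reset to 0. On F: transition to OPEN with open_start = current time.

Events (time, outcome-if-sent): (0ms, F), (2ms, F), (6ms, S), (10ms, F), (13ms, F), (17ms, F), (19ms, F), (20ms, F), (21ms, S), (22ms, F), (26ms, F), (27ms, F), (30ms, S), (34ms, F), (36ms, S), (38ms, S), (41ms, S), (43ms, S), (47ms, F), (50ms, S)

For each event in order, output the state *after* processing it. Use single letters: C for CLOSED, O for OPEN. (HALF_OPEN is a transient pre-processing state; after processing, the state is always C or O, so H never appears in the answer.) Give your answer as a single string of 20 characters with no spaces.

State after each event:
  event#1 t=0ms outcome=F: state=CLOSED
  event#2 t=2ms outcome=F: state=OPEN
  event#3 t=6ms outcome=S: state=OPEN
  event#4 t=10ms outcome=F: state=OPEN
  event#5 t=13ms outcome=F: state=OPEN
  event#6 t=17ms outcome=F: state=OPEN
  event#7 t=19ms outcome=F: state=OPEN
  event#8 t=20ms outcome=F: state=OPEN
  event#9 t=21ms outcome=S: state=OPEN
  event#10 t=22ms outcome=F: state=OPEN
  event#11 t=26ms outcome=F: state=OPEN
  event#12 t=27ms outcome=F: state=OPEN
  event#13 t=30ms outcome=S: state=OPEN
  event#14 t=34ms outcome=F: state=OPEN
  event#15 t=36ms outcome=S: state=OPEN
  event#16 t=38ms outcome=S: state=OPEN
  event#17 t=41ms outcome=S: state=CLOSED
  event#18 t=43ms outcome=S: state=CLOSED
  event#19 t=47ms outcome=F: state=CLOSED
  event#20 t=50ms outcome=S: state=CLOSED

Answer: COOOOOOOOOOOOOOOCCCC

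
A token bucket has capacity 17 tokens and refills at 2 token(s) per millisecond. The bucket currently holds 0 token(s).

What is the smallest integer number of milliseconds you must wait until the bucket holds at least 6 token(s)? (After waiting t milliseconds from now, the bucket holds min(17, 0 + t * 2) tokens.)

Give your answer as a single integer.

Need 0 + t * 2 >= 6, so t >= 6/2.
Smallest integer t = ceil(6/2) = 3.

Answer: 3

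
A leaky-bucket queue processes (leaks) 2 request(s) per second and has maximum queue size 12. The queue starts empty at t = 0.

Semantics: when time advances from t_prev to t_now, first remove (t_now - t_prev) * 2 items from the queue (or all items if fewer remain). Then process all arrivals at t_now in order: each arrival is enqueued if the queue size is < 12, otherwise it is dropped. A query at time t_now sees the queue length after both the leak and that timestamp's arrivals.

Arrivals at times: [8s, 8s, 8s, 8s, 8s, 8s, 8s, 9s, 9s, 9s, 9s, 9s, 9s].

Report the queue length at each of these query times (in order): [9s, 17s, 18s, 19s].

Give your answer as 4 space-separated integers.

Answer: 11 0 0 0

Derivation:
Queue lengths at query times:
  query t=9s: backlog = 11
  query t=17s: backlog = 0
  query t=18s: backlog = 0
  query t=19s: backlog = 0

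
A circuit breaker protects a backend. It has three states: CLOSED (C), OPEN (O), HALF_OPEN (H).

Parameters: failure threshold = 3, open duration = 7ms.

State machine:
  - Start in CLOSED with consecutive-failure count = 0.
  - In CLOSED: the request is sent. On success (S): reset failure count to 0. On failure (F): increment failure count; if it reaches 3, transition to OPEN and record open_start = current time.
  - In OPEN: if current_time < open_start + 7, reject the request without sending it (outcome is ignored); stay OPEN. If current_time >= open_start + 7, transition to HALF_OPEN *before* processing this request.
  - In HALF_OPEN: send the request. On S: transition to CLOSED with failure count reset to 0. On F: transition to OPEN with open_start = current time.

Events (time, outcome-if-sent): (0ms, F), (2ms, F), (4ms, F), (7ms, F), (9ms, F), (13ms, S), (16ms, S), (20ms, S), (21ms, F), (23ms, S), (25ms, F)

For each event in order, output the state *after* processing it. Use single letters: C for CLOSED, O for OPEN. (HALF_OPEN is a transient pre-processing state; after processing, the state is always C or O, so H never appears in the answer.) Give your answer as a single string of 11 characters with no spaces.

Answer: CCOOOCCCCCC

Derivation:
State after each event:
  event#1 t=0ms outcome=F: state=CLOSED
  event#2 t=2ms outcome=F: state=CLOSED
  event#3 t=4ms outcome=F: state=OPEN
  event#4 t=7ms outcome=F: state=OPEN
  event#5 t=9ms outcome=F: state=OPEN
  event#6 t=13ms outcome=S: state=CLOSED
  event#7 t=16ms outcome=S: state=CLOSED
  event#8 t=20ms outcome=S: state=CLOSED
  event#9 t=21ms outcome=F: state=CLOSED
  event#10 t=23ms outcome=S: state=CLOSED
  event#11 t=25ms outcome=F: state=CLOSED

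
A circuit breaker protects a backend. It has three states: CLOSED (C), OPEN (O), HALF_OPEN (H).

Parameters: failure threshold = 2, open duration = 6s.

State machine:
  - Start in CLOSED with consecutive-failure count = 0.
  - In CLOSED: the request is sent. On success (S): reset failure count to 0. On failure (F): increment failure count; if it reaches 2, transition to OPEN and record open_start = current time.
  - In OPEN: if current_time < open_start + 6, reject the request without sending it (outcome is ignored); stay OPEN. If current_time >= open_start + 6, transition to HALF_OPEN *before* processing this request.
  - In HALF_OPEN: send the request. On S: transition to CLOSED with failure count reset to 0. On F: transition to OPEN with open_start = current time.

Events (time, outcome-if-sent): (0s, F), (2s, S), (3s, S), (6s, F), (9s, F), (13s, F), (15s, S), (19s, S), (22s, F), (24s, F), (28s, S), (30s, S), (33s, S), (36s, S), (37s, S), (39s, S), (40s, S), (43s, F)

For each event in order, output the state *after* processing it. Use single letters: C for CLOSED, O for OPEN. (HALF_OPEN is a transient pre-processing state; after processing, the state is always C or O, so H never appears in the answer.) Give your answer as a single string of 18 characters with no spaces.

State after each event:
  event#1 t=0s outcome=F: state=CLOSED
  event#2 t=2s outcome=S: state=CLOSED
  event#3 t=3s outcome=S: state=CLOSED
  event#4 t=6s outcome=F: state=CLOSED
  event#5 t=9s outcome=F: state=OPEN
  event#6 t=13s outcome=F: state=OPEN
  event#7 t=15s outcome=S: state=CLOSED
  event#8 t=19s outcome=S: state=CLOSED
  event#9 t=22s outcome=F: state=CLOSED
  event#10 t=24s outcome=F: state=OPEN
  event#11 t=28s outcome=S: state=OPEN
  event#12 t=30s outcome=S: state=CLOSED
  event#13 t=33s outcome=S: state=CLOSED
  event#14 t=36s outcome=S: state=CLOSED
  event#15 t=37s outcome=S: state=CLOSED
  event#16 t=39s outcome=S: state=CLOSED
  event#17 t=40s outcome=S: state=CLOSED
  event#18 t=43s outcome=F: state=CLOSED

Answer: CCCCOOCCCOOCCCCCCC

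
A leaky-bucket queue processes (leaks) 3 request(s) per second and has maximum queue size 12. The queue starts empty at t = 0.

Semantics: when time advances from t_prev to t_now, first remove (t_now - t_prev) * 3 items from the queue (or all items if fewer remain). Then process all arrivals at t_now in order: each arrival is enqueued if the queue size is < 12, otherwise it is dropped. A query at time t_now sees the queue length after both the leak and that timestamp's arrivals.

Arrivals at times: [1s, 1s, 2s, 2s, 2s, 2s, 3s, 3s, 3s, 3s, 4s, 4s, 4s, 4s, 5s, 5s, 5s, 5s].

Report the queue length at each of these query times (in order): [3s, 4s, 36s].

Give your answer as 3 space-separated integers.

Answer: 5 6 0

Derivation:
Queue lengths at query times:
  query t=3s: backlog = 5
  query t=4s: backlog = 6
  query t=36s: backlog = 0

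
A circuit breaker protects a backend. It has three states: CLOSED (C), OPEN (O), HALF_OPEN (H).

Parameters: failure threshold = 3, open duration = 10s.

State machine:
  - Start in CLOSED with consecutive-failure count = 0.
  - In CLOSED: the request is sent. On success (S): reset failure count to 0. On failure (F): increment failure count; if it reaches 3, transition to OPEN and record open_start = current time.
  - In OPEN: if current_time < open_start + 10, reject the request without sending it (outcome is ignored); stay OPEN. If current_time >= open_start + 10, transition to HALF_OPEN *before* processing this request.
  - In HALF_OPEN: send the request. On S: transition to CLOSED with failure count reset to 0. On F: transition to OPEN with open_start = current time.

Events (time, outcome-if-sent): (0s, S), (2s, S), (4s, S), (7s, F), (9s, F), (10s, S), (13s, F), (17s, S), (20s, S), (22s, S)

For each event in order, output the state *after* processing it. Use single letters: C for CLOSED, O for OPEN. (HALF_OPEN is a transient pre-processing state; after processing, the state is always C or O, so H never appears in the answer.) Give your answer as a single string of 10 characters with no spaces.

State after each event:
  event#1 t=0s outcome=S: state=CLOSED
  event#2 t=2s outcome=S: state=CLOSED
  event#3 t=4s outcome=S: state=CLOSED
  event#4 t=7s outcome=F: state=CLOSED
  event#5 t=9s outcome=F: state=CLOSED
  event#6 t=10s outcome=S: state=CLOSED
  event#7 t=13s outcome=F: state=CLOSED
  event#8 t=17s outcome=S: state=CLOSED
  event#9 t=20s outcome=S: state=CLOSED
  event#10 t=22s outcome=S: state=CLOSED

Answer: CCCCCCCCCC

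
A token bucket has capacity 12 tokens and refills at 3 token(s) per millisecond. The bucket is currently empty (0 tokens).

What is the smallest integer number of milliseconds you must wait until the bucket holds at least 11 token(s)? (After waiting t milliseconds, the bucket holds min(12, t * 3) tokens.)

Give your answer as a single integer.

Answer: 4

Derivation:
Need t * 3 >= 11, so t >= 11/3.
Smallest integer t = ceil(11/3) = 4.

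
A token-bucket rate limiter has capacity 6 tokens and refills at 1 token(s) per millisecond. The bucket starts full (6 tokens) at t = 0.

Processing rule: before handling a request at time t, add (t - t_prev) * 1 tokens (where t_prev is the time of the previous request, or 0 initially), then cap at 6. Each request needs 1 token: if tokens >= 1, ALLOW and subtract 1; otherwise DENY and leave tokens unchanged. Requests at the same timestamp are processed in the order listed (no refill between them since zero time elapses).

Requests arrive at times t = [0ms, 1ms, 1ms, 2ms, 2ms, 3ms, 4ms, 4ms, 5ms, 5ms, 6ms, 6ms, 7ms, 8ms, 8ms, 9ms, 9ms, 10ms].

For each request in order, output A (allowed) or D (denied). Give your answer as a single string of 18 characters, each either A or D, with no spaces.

Answer: AAAAAAAAAAAAAADADA

Derivation:
Simulating step by step:
  req#1 t=0ms: ALLOW
  req#2 t=1ms: ALLOW
  req#3 t=1ms: ALLOW
  req#4 t=2ms: ALLOW
  req#5 t=2ms: ALLOW
  req#6 t=3ms: ALLOW
  req#7 t=4ms: ALLOW
  req#8 t=4ms: ALLOW
  req#9 t=5ms: ALLOW
  req#10 t=5ms: ALLOW
  req#11 t=6ms: ALLOW
  req#12 t=6ms: ALLOW
  req#13 t=7ms: ALLOW
  req#14 t=8ms: ALLOW
  req#15 t=8ms: DENY
  req#16 t=9ms: ALLOW
  req#17 t=9ms: DENY
  req#18 t=10ms: ALLOW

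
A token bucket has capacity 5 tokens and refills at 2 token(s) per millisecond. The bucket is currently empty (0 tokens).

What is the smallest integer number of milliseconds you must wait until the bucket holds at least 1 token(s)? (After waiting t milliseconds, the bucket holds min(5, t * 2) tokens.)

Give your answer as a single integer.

Answer: 1

Derivation:
Need t * 2 >= 1, so t >= 1/2.
Smallest integer t = ceil(1/2) = 1.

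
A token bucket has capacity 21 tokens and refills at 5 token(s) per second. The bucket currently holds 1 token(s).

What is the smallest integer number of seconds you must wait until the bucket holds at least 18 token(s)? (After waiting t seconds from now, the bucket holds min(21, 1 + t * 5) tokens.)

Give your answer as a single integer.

Need 1 + t * 5 >= 18, so t >= 17/5.
Smallest integer t = ceil(17/5) = 4.

Answer: 4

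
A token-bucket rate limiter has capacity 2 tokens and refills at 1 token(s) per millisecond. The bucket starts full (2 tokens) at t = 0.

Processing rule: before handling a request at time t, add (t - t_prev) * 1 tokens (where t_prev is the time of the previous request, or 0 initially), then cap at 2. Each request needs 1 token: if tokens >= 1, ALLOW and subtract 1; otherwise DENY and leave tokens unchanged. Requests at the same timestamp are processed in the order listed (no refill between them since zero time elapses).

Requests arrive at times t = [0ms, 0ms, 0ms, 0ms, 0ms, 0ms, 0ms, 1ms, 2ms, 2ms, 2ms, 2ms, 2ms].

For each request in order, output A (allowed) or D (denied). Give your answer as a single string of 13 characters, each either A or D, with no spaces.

Simulating step by step:
  req#1 t=0ms: ALLOW
  req#2 t=0ms: ALLOW
  req#3 t=0ms: DENY
  req#4 t=0ms: DENY
  req#5 t=0ms: DENY
  req#6 t=0ms: DENY
  req#7 t=0ms: DENY
  req#8 t=1ms: ALLOW
  req#9 t=2ms: ALLOW
  req#10 t=2ms: DENY
  req#11 t=2ms: DENY
  req#12 t=2ms: DENY
  req#13 t=2ms: DENY

Answer: AADDDDDAADDDD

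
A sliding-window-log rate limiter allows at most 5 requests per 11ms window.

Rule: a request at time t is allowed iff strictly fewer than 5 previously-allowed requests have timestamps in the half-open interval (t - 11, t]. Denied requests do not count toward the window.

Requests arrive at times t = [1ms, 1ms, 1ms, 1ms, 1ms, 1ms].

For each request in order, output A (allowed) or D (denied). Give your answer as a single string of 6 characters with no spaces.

Tracking allowed requests in the window:
  req#1 t=1ms: ALLOW
  req#2 t=1ms: ALLOW
  req#3 t=1ms: ALLOW
  req#4 t=1ms: ALLOW
  req#5 t=1ms: ALLOW
  req#6 t=1ms: DENY

Answer: AAAAAD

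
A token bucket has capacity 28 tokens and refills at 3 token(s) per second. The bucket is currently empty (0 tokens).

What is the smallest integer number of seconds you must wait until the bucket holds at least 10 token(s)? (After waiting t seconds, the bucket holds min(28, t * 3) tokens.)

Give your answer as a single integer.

Answer: 4

Derivation:
Need t * 3 >= 10, so t >= 10/3.
Smallest integer t = ceil(10/3) = 4.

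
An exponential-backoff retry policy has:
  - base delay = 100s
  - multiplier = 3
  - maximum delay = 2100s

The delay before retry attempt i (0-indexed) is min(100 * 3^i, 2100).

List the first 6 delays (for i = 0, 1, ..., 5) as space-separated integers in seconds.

Computing each delay:
  i=0: min(100*3^0, 2100) = 100
  i=1: min(100*3^1, 2100) = 300
  i=2: min(100*3^2, 2100) = 900
  i=3: min(100*3^3, 2100) = 2100
  i=4: min(100*3^4, 2100) = 2100
  i=5: min(100*3^5, 2100) = 2100

Answer: 100 300 900 2100 2100 2100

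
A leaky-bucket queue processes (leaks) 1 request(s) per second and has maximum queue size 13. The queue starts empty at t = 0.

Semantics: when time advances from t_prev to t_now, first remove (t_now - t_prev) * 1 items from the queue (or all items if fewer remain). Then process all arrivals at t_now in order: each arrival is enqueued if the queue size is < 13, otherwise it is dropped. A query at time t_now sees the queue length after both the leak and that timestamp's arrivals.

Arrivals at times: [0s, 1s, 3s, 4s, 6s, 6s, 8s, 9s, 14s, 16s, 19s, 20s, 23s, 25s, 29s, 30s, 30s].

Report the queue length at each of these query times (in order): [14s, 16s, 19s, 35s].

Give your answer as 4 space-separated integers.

Queue lengths at query times:
  query t=14s: backlog = 1
  query t=16s: backlog = 1
  query t=19s: backlog = 1
  query t=35s: backlog = 0

Answer: 1 1 1 0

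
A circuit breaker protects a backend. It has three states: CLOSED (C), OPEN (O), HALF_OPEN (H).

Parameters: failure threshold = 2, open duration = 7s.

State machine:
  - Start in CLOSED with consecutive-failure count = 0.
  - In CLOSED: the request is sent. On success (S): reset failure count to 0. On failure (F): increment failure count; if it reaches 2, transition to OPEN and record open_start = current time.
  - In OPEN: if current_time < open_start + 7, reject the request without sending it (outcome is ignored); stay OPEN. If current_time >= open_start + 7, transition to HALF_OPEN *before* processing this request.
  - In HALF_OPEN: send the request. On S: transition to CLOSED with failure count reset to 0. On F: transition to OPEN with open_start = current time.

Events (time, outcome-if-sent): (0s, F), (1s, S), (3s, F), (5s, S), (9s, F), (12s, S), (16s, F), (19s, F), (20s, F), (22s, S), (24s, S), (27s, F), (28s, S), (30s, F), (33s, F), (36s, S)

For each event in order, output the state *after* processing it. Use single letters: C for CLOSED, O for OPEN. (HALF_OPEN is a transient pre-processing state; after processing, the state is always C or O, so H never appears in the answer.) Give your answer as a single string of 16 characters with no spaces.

Answer: CCCCCCCOOOOOOOOC

Derivation:
State after each event:
  event#1 t=0s outcome=F: state=CLOSED
  event#2 t=1s outcome=S: state=CLOSED
  event#3 t=3s outcome=F: state=CLOSED
  event#4 t=5s outcome=S: state=CLOSED
  event#5 t=9s outcome=F: state=CLOSED
  event#6 t=12s outcome=S: state=CLOSED
  event#7 t=16s outcome=F: state=CLOSED
  event#8 t=19s outcome=F: state=OPEN
  event#9 t=20s outcome=F: state=OPEN
  event#10 t=22s outcome=S: state=OPEN
  event#11 t=24s outcome=S: state=OPEN
  event#12 t=27s outcome=F: state=OPEN
  event#13 t=28s outcome=S: state=OPEN
  event#14 t=30s outcome=F: state=OPEN
  event#15 t=33s outcome=F: state=OPEN
  event#16 t=36s outcome=S: state=CLOSED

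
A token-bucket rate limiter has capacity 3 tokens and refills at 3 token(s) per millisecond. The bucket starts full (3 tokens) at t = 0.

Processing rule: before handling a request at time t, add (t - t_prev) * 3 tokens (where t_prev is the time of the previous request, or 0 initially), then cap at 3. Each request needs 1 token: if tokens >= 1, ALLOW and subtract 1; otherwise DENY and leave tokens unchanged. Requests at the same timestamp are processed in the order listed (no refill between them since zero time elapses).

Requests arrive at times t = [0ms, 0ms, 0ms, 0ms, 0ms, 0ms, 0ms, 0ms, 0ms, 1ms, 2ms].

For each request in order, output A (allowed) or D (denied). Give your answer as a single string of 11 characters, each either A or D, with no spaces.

Answer: AAADDDDDDAA

Derivation:
Simulating step by step:
  req#1 t=0ms: ALLOW
  req#2 t=0ms: ALLOW
  req#3 t=0ms: ALLOW
  req#4 t=0ms: DENY
  req#5 t=0ms: DENY
  req#6 t=0ms: DENY
  req#7 t=0ms: DENY
  req#8 t=0ms: DENY
  req#9 t=0ms: DENY
  req#10 t=1ms: ALLOW
  req#11 t=2ms: ALLOW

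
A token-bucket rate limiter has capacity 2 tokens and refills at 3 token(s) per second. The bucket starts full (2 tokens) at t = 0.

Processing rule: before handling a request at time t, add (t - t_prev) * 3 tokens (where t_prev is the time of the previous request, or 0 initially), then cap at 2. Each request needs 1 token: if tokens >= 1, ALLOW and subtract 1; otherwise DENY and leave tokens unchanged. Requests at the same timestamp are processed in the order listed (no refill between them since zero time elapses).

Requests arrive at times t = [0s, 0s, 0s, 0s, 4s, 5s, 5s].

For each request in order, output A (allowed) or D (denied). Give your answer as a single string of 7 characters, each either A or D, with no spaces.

Simulating step by step:
  req#1 t=0s: ALLOW
  req#2 t=0s: ALLOW
  req#3 t=0s: DENY
  req#4 t=0s: DENY
  req#5 t=4s: ALLOW
  req#6 t=5s: ALLOW
  req#7 t=5s: ALLOW

Answer: AADDAAA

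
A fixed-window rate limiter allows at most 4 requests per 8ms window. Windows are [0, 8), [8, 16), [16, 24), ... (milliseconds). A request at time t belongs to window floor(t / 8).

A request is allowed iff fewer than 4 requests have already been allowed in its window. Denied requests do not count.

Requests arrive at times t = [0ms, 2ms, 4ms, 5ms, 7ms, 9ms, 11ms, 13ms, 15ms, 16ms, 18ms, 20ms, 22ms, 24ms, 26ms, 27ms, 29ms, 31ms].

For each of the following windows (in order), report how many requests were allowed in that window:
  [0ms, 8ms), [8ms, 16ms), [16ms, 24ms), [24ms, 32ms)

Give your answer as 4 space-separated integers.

Processing requests:
  req#1 t=0ms (window 0): ALLOW
  req#2 t=2ms (window 0): ALLOW
  req#3 t=4ms (window 0): ALLOW
  req#4 t=5ms (window 0): ALLOW
  req#5 t=7ms (window 0): DENY
  req#6 t=9ms (window 1): ALLOW
  req#7 t=11ms (window 1): ALLOW
  req#8 t=13ms (window 1): ALLOW
  req#9 t=15ms (window 1): ALLOW
  req#10 t=16ms (window 2): ALLOW
  req#11 t=18ms (window 2): ALLOW
  req#12 t=20ms (window 2): ALLOW
  req#13 t=22ms (window 2): ALLOW
  req#14 t=24ms (window 3): ALLOW
  req#15 t=26ms (window 3): ALLOW
  req#16 t=27ms (window 3): ALLOW
  req#17 t=29ms (window 3): ALLOW
  req#18 t=31ms (window 3): DENY

Allowed counts by window: 4 4 4 4

Answer: 4 4 4 4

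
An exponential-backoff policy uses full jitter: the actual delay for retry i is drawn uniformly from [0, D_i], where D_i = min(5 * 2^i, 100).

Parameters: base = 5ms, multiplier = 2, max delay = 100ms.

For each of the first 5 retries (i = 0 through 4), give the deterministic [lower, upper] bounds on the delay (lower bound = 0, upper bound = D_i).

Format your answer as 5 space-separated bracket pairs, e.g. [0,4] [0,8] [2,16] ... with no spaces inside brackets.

Answer: [0,5] [0,10] [0,20] [0,40] [0,80]

Derivation:
Computing bounds per retry:
  i=0: D_i=min(5*2^0,100)=5, bounds=[0,5]
  i=1: D_i=min(5*2^1,100)=10, bounds=[0,10]
  i=2: D_i=min(5*2^2,100)=20, bounds=[0,20]
  i=3: D_i=min(5*2^3,100)=40, bounds=[0,40]
  i=4: D_i=min(5*2^4,100)=80, bounds=[0,80]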